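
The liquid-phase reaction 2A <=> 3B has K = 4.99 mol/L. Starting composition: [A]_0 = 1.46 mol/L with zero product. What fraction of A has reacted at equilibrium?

Let X = conversion of A; extent ξ = 1.46X/2 mol/L.
Concentrations: [A] = 1.46 − 1.46X; [B] = 2.19X.
K = [B]^3 / ([A]^2).
Solving K = 4.99 for X ∈ (0,1): X = 0.571.

X = 0.571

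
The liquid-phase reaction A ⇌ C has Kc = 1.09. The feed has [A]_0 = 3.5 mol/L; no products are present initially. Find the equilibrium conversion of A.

Let X = conversion of A; extent ξ = 3.5·X mol/L.
Concentrations: [A] = 3.5 − 3.5X; [C] = 3.5X.
Kc = [C] / ([A]).
Setting equal to 1.09 and solving for X on (0,1) gives X = 0.522.

X = 0.522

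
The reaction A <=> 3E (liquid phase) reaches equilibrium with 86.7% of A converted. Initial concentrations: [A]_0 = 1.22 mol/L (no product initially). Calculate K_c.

K_c = 197 (mol/L)^2

Let X = conversion of A.
Concentrations: [A] = 1.22 − 1.22X; [E] = 3.66X.
At X = 0.867: [A] = 0.162, [E] = 3.17.
K_c = [E]^3 / ([A]) = 197 (mol/L)^2.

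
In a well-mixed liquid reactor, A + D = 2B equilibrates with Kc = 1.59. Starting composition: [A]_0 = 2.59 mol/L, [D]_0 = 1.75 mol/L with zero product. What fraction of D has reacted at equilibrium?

Let X = conversion of D; extent ξ = 1.75·X mol/L.
Concentrations: [A] = 2.59 − 1.75X; [D] = 1.75 − 1.75X; [B] = 3.5X.
Kc = [B]^2 / ([A] [D]).
Equating to 1.59: the physical root is X = 0.465.

X = 0.465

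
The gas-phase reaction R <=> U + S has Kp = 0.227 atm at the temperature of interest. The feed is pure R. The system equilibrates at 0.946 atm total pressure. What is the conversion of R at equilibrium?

X = 0.440

Basis: 1 mol R initially; let X = conversion of R. Extent ξ = X.
Mole table: n_R = 1 − X; n_U = X; n_S = X.
Total moles n_T = 1 + X.
y_i = n_i/n_T, p_i = y_i·P. Kp = p_U p_S / (p_R).
This yields a degree-2 equation in X; solving on (0,1), X = 0.440.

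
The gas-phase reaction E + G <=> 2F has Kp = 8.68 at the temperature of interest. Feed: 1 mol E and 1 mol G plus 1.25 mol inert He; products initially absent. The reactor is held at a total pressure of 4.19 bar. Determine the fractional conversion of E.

Basis: 1 mol E initially; let X = conversion of E. Extent ξ = X.
Mole table: n_E = 1 − X; n_G = 1 − X; n_F = 2X; n_I = 1.25 (inert).
Since Δν = 0, n_T = 3.25 throughout.
y_i = n_i/n_T, p_i = y_i·P. Kp = p_F^2 / (p_E p_G).
Setting this equal to 8.68 and taking the physical root (0 < X < 1) gives X = 0.596.

X = 0.596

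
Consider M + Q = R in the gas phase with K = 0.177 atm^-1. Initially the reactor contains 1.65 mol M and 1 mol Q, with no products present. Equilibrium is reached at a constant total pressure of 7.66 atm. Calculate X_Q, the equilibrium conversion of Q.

Let X = conversion of Q (basis 1 mol Q); extent of reaction ξ = X.
Mole table: n_M = 1.65 − X; n_Q = 1 − X; n_R = X.
Total moles n_T = 2.65 − X.
With p_i = (n_i/n_T)P, K = p_R / (p_M p_Q).
Equating to 0.177 atm^-1 and solving on 0 < X < 1: X = 0.427.

X = 0.427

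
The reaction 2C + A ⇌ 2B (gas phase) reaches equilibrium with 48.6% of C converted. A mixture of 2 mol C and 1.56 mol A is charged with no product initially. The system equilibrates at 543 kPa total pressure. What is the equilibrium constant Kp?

Let X = conversion of C (basis 2 mol C); extent of reaction ξ = X.
At extent ξ: n_C = 2 − 2X; n_A = 1.56 − X; n_B = 2X.
Total moles n_T = 3.56 − X.
At X = 0.486: n_C = 1.03, n_A = 1.07, n_B = 0.972, n_T = 3.07.
p_i = (n_i/n_T)·P. Kp = p_B^2 / (p_C^2 p_A) = 0.00471 kPa^-1.

Kp = 0.00471 kPa^-1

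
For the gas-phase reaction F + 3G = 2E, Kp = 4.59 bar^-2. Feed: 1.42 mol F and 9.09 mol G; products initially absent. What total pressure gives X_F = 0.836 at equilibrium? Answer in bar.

Basis: 1.42 mol F initially; let X = conversion of F. Extent ξ = 1.42X.
Species balance: n_F = 1.42 − 1.42X; n_G = 9.09 − 4.26X; n_E = 2.84X.
Total moles n_T = 10.5 − 2.84X.
Kp = p_E^2 / (p_F p_G^3) with p_i = (n_i/n_T)·P.
At X = 0.836: the mole-fraction product g(X) = Π y_i^ν_i = 9.481. Since Kp = g(X)·P^{-2}, P = (g/Kp)^(1/2) = (9.481/4.59)^(1/2) = 1.44 bar.

P = 1.44 bar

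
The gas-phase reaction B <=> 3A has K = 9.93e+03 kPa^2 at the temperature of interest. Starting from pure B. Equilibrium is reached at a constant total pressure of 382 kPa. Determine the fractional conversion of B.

X = 0.154

Basis: 1 mol B initially; let X = conversion of B. Extent ξ = X.
Species balance: n_B = 1 − X; n_A = 3X.
n_T = Σnᵢ = 1 + 2X.
y_i = n_i/n_T, p_i = y_i·P. K = p_A^3 / (p_B).
Equating to 9.93e+03 kPa^2 and solving on 0 < X < 1: X = 0.154.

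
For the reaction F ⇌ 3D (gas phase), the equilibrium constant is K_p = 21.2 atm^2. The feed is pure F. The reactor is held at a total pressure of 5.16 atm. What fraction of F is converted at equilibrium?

X = 0.384

Basis: 1 mol F initially; let X = conversion of F. Extent ξ = X.
Moles: n_F = 1 − X; n_D = 3X.
Summing: n_T = 1 + 2X.
With p_i = (n_i/n_T)P, K_p = p_D^3 / (p_F).
Equating to 21.2 atm^2 and solving on 0 < X < 1: X = 0.384.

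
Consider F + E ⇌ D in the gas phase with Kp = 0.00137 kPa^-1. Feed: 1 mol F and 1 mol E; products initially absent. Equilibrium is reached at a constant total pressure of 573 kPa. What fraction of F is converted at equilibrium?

X = 0.252

Let X = conversion of F (basis 1 mol F); extent of reaction ξ = X.
At extent ξ: n_F = 1 − X; n_E = 1 − X; n_D = X.
Summing: n_T = 2 − X.
Mole fractions y_i = n_i/n_T; Kp = p_D / (p_F p_E) with p_i = y_i·P.
Substituting and setting equal to 0.00137 kPa^-1 gives a polynomial in X; the root in (0,1) is X = 0.252.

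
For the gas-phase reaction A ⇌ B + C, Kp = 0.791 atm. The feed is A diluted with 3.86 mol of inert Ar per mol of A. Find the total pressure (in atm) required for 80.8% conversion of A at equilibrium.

P = 1.32 atm

Basis: 1 mol A initially; let X = conversion of A. Extent ξ = X.
Moles: n_A = 1 − X; n_B = X; n_C = X; n_I = 3.86 (inert).
n_T = Σnᵢ = 4.86 + X.
Kp = p_B p_C / (p_A) with p_i = (n_i/n_T)·P.
At X = 0.808: the mole-fraction product g(X) = Π y_i^ν_i = 0.5999. Since Kp = g(X)·P^{1}, P = (Kp/g)^(1/1) = (0.791/0.5999)^(1/1) = 1.32 atm.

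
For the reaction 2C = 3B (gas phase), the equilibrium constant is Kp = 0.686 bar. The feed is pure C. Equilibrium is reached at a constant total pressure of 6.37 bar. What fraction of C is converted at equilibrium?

X = 0.269

Basis: 1 mol C initially; let X = conversion of C. Extent ξ = 0.5X.
At extent ξ: n_C = 1 − X; n_B = 1.5X.
Summing: n_T = 1 + 0.5X.
Mole fractions y_i = n_i/n_T; Kp = p_B^3 / (p_C^2) with p_i = y_i·P.
Substituting and setting equal to 0.686 bar gives a polynomial in X; the root in (0,1) is X = 0.269.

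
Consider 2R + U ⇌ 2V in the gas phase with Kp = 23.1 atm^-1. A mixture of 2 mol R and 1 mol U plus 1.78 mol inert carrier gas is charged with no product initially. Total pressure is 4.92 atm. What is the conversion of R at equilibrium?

Take 2 mol R as basis and let X be its fractional conversion, so ξ = X.
At extent ξ: n_R = 2 − 2X; n_U = 1 − X; n_V = 2X; n_I = 1.78 (inert).
Summing: n_T = 4.78 − X.
Mole fractions y_i = n_i/n_T; Kp = p_V^2 / (p_R^2 p_U) with p_i = y_i·P.
This yields a degree-3 equation in X; solving on (0,1), X = 0.733.

X = 0.733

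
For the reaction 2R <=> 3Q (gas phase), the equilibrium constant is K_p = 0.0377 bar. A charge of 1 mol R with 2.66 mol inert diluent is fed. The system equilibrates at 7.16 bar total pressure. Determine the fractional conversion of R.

Let X = conversion of R (basis 1 mol R); extent of reaction ξ = 0.5X.
At extent ξ: n_R = 1 − X; n_Q = 1.5X; n_I = 2.66 (inert).
n_T = Σnᵢ = 3.66 + 0.5X.
y_i = n_i/n_T, p_i = y_i·P. K_p = p_Q^3 / (p_R^2).
This yields a degree-3 equation in X; solving on (0,1), X = 0.160.

X = 0.160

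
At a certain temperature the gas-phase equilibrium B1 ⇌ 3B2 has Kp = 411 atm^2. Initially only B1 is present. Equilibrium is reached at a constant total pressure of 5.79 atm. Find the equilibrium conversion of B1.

X = 0.824

Basis: 1 mol B1 initially; let X = conversion of B1. Extent ξ = X.
Moles: n_B1 = 1 − X; n_B2 = 3X.
n_T = Σnᵢ = 1 + 2X.
Mole fractions y_i = n_i/n_T; Kp = p_B2^3 / (p_B1) with p_i = y_i·P.
Substituting and setting equal to 411 atm^2 gives a polynomial in X; the root in (0,1) is X = 0.824.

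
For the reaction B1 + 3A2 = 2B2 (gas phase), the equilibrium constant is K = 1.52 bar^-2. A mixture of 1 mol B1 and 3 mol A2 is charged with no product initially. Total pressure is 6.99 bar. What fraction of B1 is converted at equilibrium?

X = 0.714

Basis: 1 mol B1 initially; let X = conversion of B1. Extent ξ = X.
At extent ξ: n_B1 = 1 − X; n_A2 = 3 − 3X; n_B2 = 2X.
Summing: n_T = 4 − 2X.
y_i = n_i/n_T, p_i = y_i·P. K = p_B2^2 / (p_B1 p_A2^3).
Equating to 1.52 bar^-2 and solving on 0 < X < 1: X = 0.714.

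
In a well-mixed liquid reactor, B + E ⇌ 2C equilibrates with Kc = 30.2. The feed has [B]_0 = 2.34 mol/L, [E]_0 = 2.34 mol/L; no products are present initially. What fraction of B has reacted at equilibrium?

Let X = conversion of B; extent ξ = 2.34·X mol/L.
Concentrations: [B] = 2.34 − 2.34X; [E] = 2.34 − 2.34X; [C] = 4.68X.
Kc = [C]^2 / ([B] [E]).
This equals 30.2 at X = 0.733 (the root in 0 < X < 1).

X = 0.733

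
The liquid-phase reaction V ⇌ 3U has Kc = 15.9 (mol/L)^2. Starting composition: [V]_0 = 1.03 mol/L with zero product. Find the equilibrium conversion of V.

Let X = conversion of V; extent ξ = 1.03·X mol/L.
Concentrations: [V] = 1.03 − 1.03X; [U] = 3.09X.
Kc = [U]^3 / ([V]).
Solving Kc = 15.9 for X ∈ (0,1): X = 0.604.

X = 0.604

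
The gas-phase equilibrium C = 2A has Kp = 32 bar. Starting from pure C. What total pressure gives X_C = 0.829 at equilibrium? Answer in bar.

Take 1 mol C as basis and let X be its fractional conversion, so ξ = X.
At extent ξ: n_C = 1 − X; n_A = 2X.
n_T = Σnᵢ = 1 + X.
Kp = p_A^2 / (p_C) with p_i = (n_i/n_T)·P.
At X = 0.829: the mole-fraction product g(X) = Π y_i^ν_i = 8.789. Since Kp = g(X)·P^{1}, P = (Kp/g)^(1/1) = (32/8.789)^(1/1) = 3.64 bar.

P = 3.64 bar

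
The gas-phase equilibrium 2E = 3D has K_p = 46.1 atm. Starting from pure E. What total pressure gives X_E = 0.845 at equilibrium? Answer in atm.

P = 0.774 atm

Let X = conversion of E (basis 1 mol E); extent of reaction ξ = 0.5X.
At extent ξ: n_E = 1 − X; n_D = 1.5X.
n_T = Σnᵢ = 1 + 0.5X.
K_p = p_D^3 / (p_E^2) with p_i = (n_i/n_T)·P.
At X = 0.845: the mole-fraction product g(X) = Π y_i^ν_i = 59.58. Since K_p = g(X)·P^{1}, P = (K_p/g)^(1/1) = (46.1/59.58)^(1/1) = 0.774 atm.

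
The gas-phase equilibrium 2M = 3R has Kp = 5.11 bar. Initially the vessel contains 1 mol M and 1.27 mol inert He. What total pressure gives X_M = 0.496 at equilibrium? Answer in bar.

Take 1 mol M as basis and let X be its fractional conversion, so ξ = 0.5X.
Moles: n_M = 1 − X; n_R = 1.5X; n_I = 1.27 (inert).
n_T = Σnᵢ = 2.27 + 0.5X.
Kp = p_R^3 / (p_M^2) with p_i = (n_i/n_T)·P.
At X = 0.496: the mole-fraction product g(X) = Π y_i^ν_i = 0.6439. Since Kp = g(X)·P^{1}, P = (Kp/g)^(1/1) = (5.11/0.6439)^(1/1) = 7.94 bar.

P = 7.94 bar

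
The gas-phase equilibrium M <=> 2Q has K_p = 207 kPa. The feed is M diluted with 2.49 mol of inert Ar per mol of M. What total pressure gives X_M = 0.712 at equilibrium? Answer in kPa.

Let X = conversion of M (basis 1 mol M); extent of reaction ξ = X.
Moles: n_M = 1 − X; n_Q = 2X; n_I = 2.49 (inert).
Total moles n_T = 3.49 + X.
K_p = p_Q^2 / (p_M) with p_i = (n_i/n_T)·P.
At X = 0.712: the mole-fraction product g(X) = Π y_i^ν_i = 1.676. Since K_p = g(X)·P^{1}, P = (K_p/g)^(1/1) = (207/1.676)^(1/1) = 124 kPa.

P = 124 kPa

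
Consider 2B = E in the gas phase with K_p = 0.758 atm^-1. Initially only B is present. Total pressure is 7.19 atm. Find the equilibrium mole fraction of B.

y_B = 0.346

Let X = conversion of B (basis 1 mol B); extent of reaction ξ = 0.5X.
Mole table: n_B = 1 − X; n_E = 0.5X.
Total moles n_T = 1 − 0.5X.
With p_i = (n_i/n_T)P, K_p = p_E / (p_B^2).
Equating to 0.758 atm^-1 and solving on 0 < X < 1: X = 0.791.
Then n_B = 0.209, n_T = 0.605, so y_B = 0.346.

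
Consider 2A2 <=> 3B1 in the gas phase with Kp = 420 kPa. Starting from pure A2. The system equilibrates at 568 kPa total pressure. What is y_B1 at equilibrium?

Basis: 1 mol A2 initially; let X = conversion of A2. Extent ξ = 0.5X.
Mole table: n_A2 = 1 − X; n_B1 = 1.5X.
Total moles n_T = 1 + 0.5X.
With p_i = (n_i/n_T)P, Kp = p_B1^3 / (p_A2^2).
Substituting and setting equal to 420 kPa gives a polynomial in X; the root in (0,1) is X = 0.438.
Then n_B1 = 0.658, n_T = 1.22, so y_B1 = 0.539.

y_B1 = 0.539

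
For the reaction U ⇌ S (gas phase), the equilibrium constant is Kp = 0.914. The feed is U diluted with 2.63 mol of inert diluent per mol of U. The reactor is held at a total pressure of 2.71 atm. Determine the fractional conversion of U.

Take 1 mol U as basis and let X be its fractional conversion, so ξ = X.
Mole table: n_U = 1 − X; n_S = X; n_I = 2.63 (inert).
n_T stays at 3.63 (no change in mole number).
Mole fractions y_i = n_i/n_T; Kp = p_S / (p_U) with p_i = y_i·P.
Substituting and setting equal to 0.914 gives a polynomial in X; the root in (0,1) is X = 0.478.

X = 0.478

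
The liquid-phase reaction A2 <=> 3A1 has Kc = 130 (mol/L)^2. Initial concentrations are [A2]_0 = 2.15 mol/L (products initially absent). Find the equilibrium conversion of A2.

X = 0.688

Let X = conversion of A2; extent ξ = 2.15·X mol/L.
Concentrations: [A2] = 2.15 − 2.15X; [A1] = 6.45X.
Kc = [A1]^3 / ([A2]).
This equals 130 at X = 0.688 (the root in 0 < X < 1).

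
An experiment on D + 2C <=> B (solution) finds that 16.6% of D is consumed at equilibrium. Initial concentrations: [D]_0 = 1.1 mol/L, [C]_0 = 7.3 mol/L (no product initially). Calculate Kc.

Kc = 0.00414 (mol/L)^-2

Let X = conversion of D.
Concentrations: [D] = 1.1 − 1.1X; [C] = 7.3 − 2.2X; [B] = 1.1X.
At X = 0.166: [D] = 0.917, [C] = 6.93, [B] = 0.183.
Kc = [B] / ([D] [C]^2) = 0.00414 (mol/L)^-2.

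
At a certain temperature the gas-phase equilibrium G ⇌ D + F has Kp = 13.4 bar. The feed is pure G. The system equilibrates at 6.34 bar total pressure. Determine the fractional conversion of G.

Basis: 1 mol G initially; let X = conversion of G. Extent ξ = X.
Moles: n_G = 1 − X; n_D = X; n_F = X.
Total moles n_T = 1 + X.
Mole fractions y_i = n_i/n_T; Kp = p_D p_F / (p_G) with p_i = y_i·P.
Setting this equal to 13.4 bar and taking the physical root (0 < X < 1) gives X = 0.824.

X = 0.824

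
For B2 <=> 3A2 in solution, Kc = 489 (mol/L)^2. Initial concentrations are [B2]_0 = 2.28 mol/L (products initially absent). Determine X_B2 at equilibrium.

Let X = conversion of B2; extent ξ = 2.28·X mol/L.
Concentrations: [B2] = 2.28 − 2.28X; [A2] = 6.84X.
Kc = [A2]^3 / ([B2]).
Solving Kc = 489 for X ∈ (0,1): X = 0.834.

X = 0.834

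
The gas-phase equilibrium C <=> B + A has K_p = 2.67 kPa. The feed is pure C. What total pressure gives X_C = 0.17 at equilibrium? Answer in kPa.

P = 89.7 kPa

Basis: 1 mol C initially; let X = conversion of C. Extent ξ = X.
Mole table: n_C = 1 − X; n_B = X; n_A = X.
Total moles n_T = 1 + X.
K_p = p_B p_A / (p_C) with p_i = (n_i/n_T)·P.
At X = 0.17: the mole-fraction product g(X) = Π y_i^ν_i = 0.02976. Since K_p = g(X)·P^{1}, P = (K_p/g)^(1/1) = (2.67/0.02976)^(1/1) = 89.7 kPa.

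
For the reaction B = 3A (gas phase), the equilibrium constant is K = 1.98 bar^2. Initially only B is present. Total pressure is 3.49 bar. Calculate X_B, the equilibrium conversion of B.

X = 0.213

Let X = conversion of B (basis 1 mol B); extent of reaction ξ = X.
Species balance: n_B = 1 − X; n_A = 3X.
n_T = Σnᵢ = 1 + 2X.
Mole fractions y_i = n_i/n_T; K = p_A^3 / (p_B) with p_i = y_i·P.
Substituting and setting equal to 1.98 bar^2 gives a polynomial in X; the root in (0,1) is X = 0.213.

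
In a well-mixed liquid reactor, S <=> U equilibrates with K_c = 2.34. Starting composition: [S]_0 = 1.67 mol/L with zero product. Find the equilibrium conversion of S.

Let X = conversion of S; extent ξ = 1.67·X mol/L.
Concentrations: [S] = 1.67 − 1.67X; [U] = 1.67X.
K_c = [U] / ([S]).
Solving K_c = 2.34 for X ∈ (0,1): X = 0.701.

X = 0.701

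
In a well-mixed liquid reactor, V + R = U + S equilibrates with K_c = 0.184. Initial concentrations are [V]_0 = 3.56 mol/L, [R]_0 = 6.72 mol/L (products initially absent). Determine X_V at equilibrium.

X = 0.404

Let X = conversion of V; extent ξ = 3.56·X mol/L.
Concentrations: [V] = 3.56 − 3.56X; [R] = 6.72 − 3.56X; [U] = 3.56X; [S] = 3.56X.
K_c = [U] [S] / ([V] [R]).
Setting equal to 0.184 and solving for X on (0,1) gives X = 0.404.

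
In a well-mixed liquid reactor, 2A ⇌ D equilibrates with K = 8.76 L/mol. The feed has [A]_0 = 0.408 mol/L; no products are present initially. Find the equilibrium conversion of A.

X = 0.689

Let X = conversion of A; extent ξ = 0.408X/2 mol/L.
Concentrations: [A] = 0.408 − 0.408X; [D] = 0.204X.
K = [D] / ([A]^2).
Solving K = 8.76 for X ∈ (0,1): X = 0.689.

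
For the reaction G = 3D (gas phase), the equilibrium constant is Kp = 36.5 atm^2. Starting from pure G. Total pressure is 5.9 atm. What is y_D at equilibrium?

Basis: 1 mol G initially; let X = conversion of G. Extent ξ = X.
Moles: n_G = 1 − X; n_D = 3X.
n_T = Σnᵢ = 1 + 2X.
y_i = n_i/n_T, p_i = y_i·P. Kp = p_D^3 / (p_G).
Equating to 36.5 atm^2 and solving on 0 < X < 1: X = 0.424.
Then n_D = 1.27, n_T = 1.85, so y_D = 0.689.

y_D = 0.689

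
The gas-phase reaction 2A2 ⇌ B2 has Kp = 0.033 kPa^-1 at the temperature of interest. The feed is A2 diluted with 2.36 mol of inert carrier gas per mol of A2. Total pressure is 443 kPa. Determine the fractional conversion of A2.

X = 0.727

Take 1 mol A2 as basis and let X be its fractional conversion, so ξ = 0.5X.
At extent ξ: n_A2 = 1 − X; n_B2 = 0.5X; n_I = 2.36 (inert).
Summing: n_T = 3.36 − 0.5X.
y_i = n_i/n_T, p_i = y_i·P. Kp = p_B2 / (p_A2^2).
Substituting and setting equal to 0.033 kPa^-1 gives a polynomial in X; the root in (0,1) is X = 0.727.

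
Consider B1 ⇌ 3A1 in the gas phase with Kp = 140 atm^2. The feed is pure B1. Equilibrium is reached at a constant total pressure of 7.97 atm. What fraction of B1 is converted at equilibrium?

Basis: 1 mol B1 initially; let X = conversion of B1. Extent ξ = X.
At extent ξ: n_B1 = 1 − X; n_A1 = 3X.
Summing: n_T = 1 + 2X.
With p_i = (n_i/n_T)P, Kp = p_A1^3 / (p_B1).
Equating to 140 atm^2 and solving on 0 < X < 1: X = 0.545.

X = 0.545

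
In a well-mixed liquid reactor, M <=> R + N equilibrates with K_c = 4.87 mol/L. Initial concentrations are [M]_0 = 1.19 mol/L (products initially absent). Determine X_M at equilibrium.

X = 0.831

Let X = conversion of M; extent ξ = 1.19·X mol/L.
Concentrations: [M] = 1.19 − 1.19X; [R] = 1.19X; [N] = 1.19X.
K_c = [R] [N] / ([M]).
Solving K_c = 4.87 for X ∈ (0,1): X = 0.831.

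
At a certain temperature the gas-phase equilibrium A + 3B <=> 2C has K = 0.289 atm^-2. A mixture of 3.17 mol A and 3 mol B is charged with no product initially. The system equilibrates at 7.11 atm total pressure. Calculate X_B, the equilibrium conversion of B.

X = 0.655

Take 3 mol B as basis and let X be its fractional conversion, so ξ = X.
Moles: n_A = 3.17 − X; n_B = 3 − 3X; n_C = 2X.
n_T = Σnᵢ = 6.17 − 2X.
Mole fractions y_i = n_i/n_T; K = p_C^2 / (p_A p_B^3) with p_i = y_i·P.
Equating to 0.289 atm^-2 and solving on 0 < X < 1: X = 0.655.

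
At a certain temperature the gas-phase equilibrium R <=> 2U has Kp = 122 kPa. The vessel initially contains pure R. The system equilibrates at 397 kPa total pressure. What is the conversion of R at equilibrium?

Basis: 1 mol R initially; let X = conversion of R. Extent ξ = X.
At extent ξ: n_R = 1 − X; n_U = 2X.
Summing: n_T = 1 + X.
Mole fractions y_i = n_i/n_T; Kp = p_U^2 / (p_R) with p_i = y_i·P.
Equating to 122 kPa and solving on 0 < X < 1: X = 0.267.

X = 0.267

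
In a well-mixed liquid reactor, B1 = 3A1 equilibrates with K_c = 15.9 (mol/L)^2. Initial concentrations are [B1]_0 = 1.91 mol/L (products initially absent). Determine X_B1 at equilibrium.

Let X = conversion of B1; extent ξ = 1.91·X mol/L.
Concentrations: [B1] = 1.91 − 1.91X; [A1] = 5.73X.
K_c = [A1]^3 / ([B1]).
Solving K_c = 15.9 for X ∈ (0,1): X = 0.447.

X = 0.447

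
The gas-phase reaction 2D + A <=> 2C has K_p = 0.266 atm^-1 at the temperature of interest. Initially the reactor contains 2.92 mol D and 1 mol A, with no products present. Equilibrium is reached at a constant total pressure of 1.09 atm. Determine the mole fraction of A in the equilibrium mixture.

Basis: 1 mol A initially; let X = conversion of A. Extent ξ = X.
Species balance: n_D = 2.92 − 2X; n_A = 1 − X; n_C = 2X.
Summing: n_T = 3.92 − X.
With p_i = (n_i/n_T)P, K_p = p_C^2 / (p_D^2 p_A).
Setting this equal to 0.266 atm^-1 and taking the physical root (0 < X < 1) gives X = 0.282.
Then n_A = 0.718, n_T = 3.64, so y_A = 0.197.

y_A = 0.197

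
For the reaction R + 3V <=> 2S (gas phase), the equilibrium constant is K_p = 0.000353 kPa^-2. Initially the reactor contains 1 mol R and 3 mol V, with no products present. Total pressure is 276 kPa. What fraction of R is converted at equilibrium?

Take 1 mol R as basis and let X be its fractional conversion, so ξ = X.
At extent ξ: n_R = 1 − X; n_V = 3 − 3X; n_S = 2X.
Total moles n_T = 4 − 2X.
With p_i = (n_i/n_T)P, K_p = p_S^2 / (p_R p_V^3).
This yields a degree-4 equation in X; solving on (0,1), X = 0.640.

X = 0.640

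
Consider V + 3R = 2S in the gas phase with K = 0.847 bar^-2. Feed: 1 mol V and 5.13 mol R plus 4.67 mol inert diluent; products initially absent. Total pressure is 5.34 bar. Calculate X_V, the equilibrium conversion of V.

X = 0.717

Basis: 1 mol V initially; let X = conversion of V. Extent ξ = X.
Species balance: n_V = 1 − X; n_R = 5.13 − 3X; n_S = 2X; n_I = 4.67 (inert).
Total moles n_T = 10.8 − 2X.
y_i = n_i/n_T, p_i = y_i·P. K = p_S^2 / (p_V p_R^3).
Substituting and setting equal to 0.847 bar^-2 gives a polynomial in X; the root in (0,1) is X = 0.717.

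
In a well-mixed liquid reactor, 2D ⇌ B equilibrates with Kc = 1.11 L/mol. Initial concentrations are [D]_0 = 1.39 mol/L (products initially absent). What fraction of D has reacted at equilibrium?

X = 0.570

Let X = conversion of D; extent ξ = 1.39X/2 mol/L.
Concentrations: [D] = 1.39 − 1.39X; [B] = 0.695X.
Kc = [B] / ([D]^2).
Setting equal to 1.11 and solving for X on (0,1) gives X = 0.570.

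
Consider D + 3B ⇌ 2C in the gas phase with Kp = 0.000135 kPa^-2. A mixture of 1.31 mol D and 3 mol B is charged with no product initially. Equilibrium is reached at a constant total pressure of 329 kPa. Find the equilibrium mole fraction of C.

Basis: 3 mol B initially; let X = conversion of B. Extent ξ = X.
Moles: n_D = 1.31 − X; n_B = 3 − 3X; n_C = 2X.
Summing: n_T = 4.31 − 2X.
Mole fractions y_i = n_i/n_T; Kp = p_C^2 / (p_D p_B^3) with p_i = y_i·P.
Substituting and setting equal to 0.000135 kPa^-2 gives a polynomial in X; the root in (0,1) is X = 0.623.
Then n_C = 1.25, n_T = 3.06, so y_C = 0.406.

y_C = 0.406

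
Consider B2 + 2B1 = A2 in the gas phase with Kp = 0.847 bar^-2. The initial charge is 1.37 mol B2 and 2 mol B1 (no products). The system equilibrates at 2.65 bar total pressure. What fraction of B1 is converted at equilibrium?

X = 0.606

Basis: 2 mol B1 initially; let X = conversion of B1. Extent ξ = X.
Mole table: n_B2 = 1.37 − X; n_B1 = 2 − 2X; n_A2 = X.
n_T = Σnᵢ = 3.37 − 2X.
Mole fractions y_i = n_i/n_T; Kp = p_A2 / (p_B2 p_B1^2) with p_i = y_i·P.
Substituting and setting equal to 0.847 bar^-2 gives a polynomial in X; the root in (0,1) is X = 0.606.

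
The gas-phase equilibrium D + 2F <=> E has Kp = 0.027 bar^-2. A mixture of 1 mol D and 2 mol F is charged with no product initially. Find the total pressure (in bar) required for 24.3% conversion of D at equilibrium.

P = 5.73 bar

Take 1 mol D as basis and let X be its fractional conversion, so ξ = X.
Species balance: n_D = 1 − X; n_F = 2 − 2X; n_E = X.
Total moles n_T = 3 − 2X.
Kp = p_E / (p_D p_F^2) with p_i = (n_i/n_T)·P.
At X = 0.243: the mole-fraction product g(X) = Π y_i^ν_i = 0.8851. Since Kp = g(X)·P^{-2}, P = (g/Kp)^(1/2) = (0.8851/0.027)^(1/2) = 5.73 bar.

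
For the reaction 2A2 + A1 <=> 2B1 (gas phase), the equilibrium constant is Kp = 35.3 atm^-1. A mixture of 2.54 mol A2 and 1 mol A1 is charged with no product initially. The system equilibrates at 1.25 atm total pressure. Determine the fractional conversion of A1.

X = 0.809

Let X = conversion of A1 (basis 1 mol A1); extent of reaction ξ = X.
Species balance: n_A2 = 2.54 − 2X; n_A1 = 1 − X; n_B1 = 2X.
Summing: n_T = 3.54 − X.
With p_i = (n_i/n_T)P, Kp = p_B1^2 / (p_A2^2 p_A1).
This yields a degree-3 equation in X; solving on (0,1), X = 0.809.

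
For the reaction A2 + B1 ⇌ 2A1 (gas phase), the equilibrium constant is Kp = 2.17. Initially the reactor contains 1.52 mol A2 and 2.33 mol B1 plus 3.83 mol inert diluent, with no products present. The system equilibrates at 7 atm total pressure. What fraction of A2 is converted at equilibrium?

Let X = conversion of A2 (basis 1.52 mol A2); extent of reaction ξ = 1.52X.
Mole table: n_A2 = 1.52 − 1.52X; n_B1 = 2.33 − 1.52X; n_A1 = 3.04X; n_I = 3.83 (inert).
Since Δν = 0, n_T = 7.68 throughout.
Mole fractions y_i = n_i/n_T; Kp = p_A1^2 / (p_A2 p_B1) with p_i = y_i·P.
Equating to 2.17 and solving on 0 < X < 1: X = 0.516.

X = 0.516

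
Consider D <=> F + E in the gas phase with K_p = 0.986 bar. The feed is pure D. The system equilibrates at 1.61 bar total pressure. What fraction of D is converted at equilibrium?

X = 0.616

Basis: 1 mol D initially; let X = conversion of D. Extent ξ = X.
Species balance: n_D = 1 − X; n_F = X; n_E = X.
Summing: n_T = 1 + X.
Mole fractions y_i = n_i/n_T; K_p = p_F p_E / (p_D) with p_i = y_i·P.
Setting this equal to 0.986 bar and taking the physical root (0 < X < 1) gives X = 0.616.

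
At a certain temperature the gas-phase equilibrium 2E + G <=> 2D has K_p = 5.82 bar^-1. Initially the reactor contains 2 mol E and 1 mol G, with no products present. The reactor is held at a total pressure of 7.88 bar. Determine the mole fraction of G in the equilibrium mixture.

Basis: 2 mol E initially; let X = conversion of E. Extent ξ = X.
At extent ξ: n_E = 2 − 2X; n_G = 1 − X; n_D = 2X.
Summing: n_T = 3 − X.
Mole fractions y_i = n_i/n_T; K_p = p_D^2 / (p_E^2 p_G) with p_i = y_i·P.
This yields a degree-3 equation in X; solving on (0,1), X = 0.708.
Then n_G = 0.292, n_T = 2.29, so y_G = 0.128.

y_G = 0.128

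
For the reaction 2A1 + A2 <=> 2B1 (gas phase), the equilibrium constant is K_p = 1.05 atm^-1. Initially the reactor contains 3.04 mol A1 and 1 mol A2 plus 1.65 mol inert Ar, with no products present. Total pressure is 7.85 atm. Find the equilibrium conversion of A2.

X = 0.653

Basis: 1 mol A2 initially; let X = conversion of A2. Extent ξ = X.
Species balance: n_A1 = 3.04 − 2X; n_A2 = 1 − X; n_B1 = 2X; n_I = 1.65 (inert).
Total moles n_T = 5.69 − X.
y_i = n_i/n_T, p_i = y_i·P. K_p = p_B1^2 / (p_A1^2 p_A2).
Setting this equal to 1.05 atm^-1 and taking the physical root (0 < X < 1) gives X = 0.653.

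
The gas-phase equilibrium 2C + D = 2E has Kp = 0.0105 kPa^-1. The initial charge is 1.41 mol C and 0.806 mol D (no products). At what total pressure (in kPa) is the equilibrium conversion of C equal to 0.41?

Basis: 1.41 mol C initially; let X = conversion of C. Extent ξ = 0.705X.
At extent ξ: n_C = 1.41 − 1.41X; n_D = 0.806 − 0.705X; n_E = 1.41X.
Total moles n_T = 2.22 − 0.705X.
Kp = p_E^2 / (p_C^2 p_D) with p_i = (n_i/n_T)·P.
At X = 0.41: the mole-fraction product g(X) = Π y_i^ν_i = 1.8. Since Kp = g(X)·P^{-1}, P = (g/Kp)^(1/1) = (1.8/0.0105)^(1/1) = 171 kPa.

P = 171 kPa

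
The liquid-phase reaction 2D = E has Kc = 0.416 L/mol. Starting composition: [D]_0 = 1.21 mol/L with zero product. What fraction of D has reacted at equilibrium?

Let X = conversion of D; extent ξ = 1.21X/2 mol/L.
Concentrations: [D] = 1.21 − 1.21X; [E] = 0.605X.
Kc = [E] / ([D]^2).
Solving Kc = 0.416 for X ∈ (0,1): X = 0.383.

X = 0.383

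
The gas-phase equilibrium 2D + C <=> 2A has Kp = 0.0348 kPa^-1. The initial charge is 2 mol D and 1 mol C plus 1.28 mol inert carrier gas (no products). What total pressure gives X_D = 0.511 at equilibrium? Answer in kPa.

P = 242 kPa

Basis: 2 mol D initially; let X = conversion of D. Extent ξ = X.
Mole table: n_D = 2 − 2X; n_C = 1 − X; n_A = 2X; n_I = 1.28 (inert).
n_T = Σnᵢ = 4.28 − X.
Kp = p_A^2 / (p_D^2 p_C) with p_i = (n_i/n_T)·P.
At X = 0.511: the mole-fraction product g(X) = Π y_i^ν_i = 8.417. Since Kp = g(X)·P^{-1}, P = (g/Kp)^(1/1) = (8.417/0.0348)^(1/1) = 242 kPa.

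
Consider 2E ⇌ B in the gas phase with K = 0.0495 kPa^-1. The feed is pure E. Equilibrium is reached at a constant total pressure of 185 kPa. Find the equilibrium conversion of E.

X = 0.837

Let X = conversion of E (basis 1 mol E); extent of reaction ξ = 0.5X.
Moles: n_E = 1 − X; n_B = 0.5X.
Summing: n_T = 1 − 0.5X.
y_i = n_i/n_T, p_i = y_i·P. K = p_B / (p_E^2).
Equating to 0.0495 kPa^-1 and solving on 0 < X < 1: X = 0.837.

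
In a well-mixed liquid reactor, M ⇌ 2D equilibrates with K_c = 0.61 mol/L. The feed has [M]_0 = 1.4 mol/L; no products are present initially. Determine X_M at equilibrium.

X = 0.280

Let X = conversion of M; extent ξ = 1.4·X mol/L.
Concentrations: [M] = 1.4 − 1.4X; [D] = 2.8X.
K_c = [D]^2 / ([M]).
This equals 0.61 at X = 0.280 (the root in 0 < X < 1).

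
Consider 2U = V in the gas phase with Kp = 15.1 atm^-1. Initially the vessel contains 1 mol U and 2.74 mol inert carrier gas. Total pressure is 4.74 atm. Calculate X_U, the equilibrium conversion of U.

Basis: 1 mol U initially; let X = conversion of U. Extent ξ = 0.5X.
At extent ξ: n_U = 1 − X; n_V = 0.5X; n_I = 2.74 (inert).
Summing: n_T = 3.74 − 0.5X.
With p_i = (n_i/n_T)P, Kp = p_V / (p_U^2).
Substituting and setting equal to 15.1 atm^-1 gives a polynomial in X; the root in (0,1) is X = 0.859.

X = 0.859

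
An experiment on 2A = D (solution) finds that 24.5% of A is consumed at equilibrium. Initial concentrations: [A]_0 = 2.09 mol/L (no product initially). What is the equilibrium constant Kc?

Kc = 0.103 L/mol

Let X = conversion of A.
Concentrations: [A] = 2.09 − 2.09X; [D] = 1.04X.
At X = 0.245: [A] = 1.58, [D] = 0.256.
Kc = [D] / ([A]^2) = 0.103 L/mol.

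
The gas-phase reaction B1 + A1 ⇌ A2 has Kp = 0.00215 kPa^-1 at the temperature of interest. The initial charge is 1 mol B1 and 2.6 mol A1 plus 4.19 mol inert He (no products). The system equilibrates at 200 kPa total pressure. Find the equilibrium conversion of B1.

Let X = conversion of B1 (basis 1 mol B1); extent of reaction ξ = X.
Mole table: n_B1 = 1 − X; n_A1 = 2.6 − X; n_A2 = X; n_I = 4.19 (inert).
Total moles n_T = 7.79 − X.
Mole fractions y_i = n_i/n_T; Kp = p_A2 / (p_B1 p_A1) with p_i = y_i·P.
Setting this equal to 0.00215 kPa^-1 and taking the physical root (0 < X < 1) gives X = 0.122.

X = 0.122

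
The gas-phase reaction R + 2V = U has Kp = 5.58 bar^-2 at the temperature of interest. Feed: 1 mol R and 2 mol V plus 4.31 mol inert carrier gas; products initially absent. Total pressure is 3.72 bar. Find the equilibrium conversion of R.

Take 1 mol R as basis and let X be its fractional conversion, so ξ = X.
Mole table: n_R = 1 − X; n_V = 2 − 2X; n_U = X; n_I = 4.31 (inert).
Total moles n_T = 7.31 − 2X.
Mole fractions y_i = n_i/n_T; Kp = p_U / (p_R p_V^2) with p_i = y_i·P.
Substituting and setting equal to 5.58 bar^-2 gives a polynomial in X; the root in (0,1) is X = 0.585.

X = 0.585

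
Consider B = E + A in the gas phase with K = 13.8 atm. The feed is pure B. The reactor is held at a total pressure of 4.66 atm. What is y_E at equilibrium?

Basis: 1 mol B initially; let X = conversion of B. Extent ξ = X.
Species balance: n_B = 1 − X; n_E = X; n_A = X.
Total moles n_T = 1 + X.
y_i = n_i/n_T, p_i = y_i·P. K = p_E p_A / (p_B).
This yields a degree-2 equation in X; solving on (0,1), X = 0.865.
Then n_E = 0.865, n_T = 1.86, so y_E = 0.464.

y_E = 0.464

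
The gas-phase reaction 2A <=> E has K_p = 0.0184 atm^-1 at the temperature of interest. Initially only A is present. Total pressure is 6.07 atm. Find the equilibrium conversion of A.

Take 1 mol A as basis and let X be its fractional conversion, so ξ = 0.5X.
Mole table: n_A = 1 − X; n_E = 0.5X.
Total moles n_T = 1 − 0.5X.
With p_i = (n_i/n_T)P, K_p = p_E / (p_A^2).
Equating to 0.0184 atm^-1 and solving on 0 < X < 1: X = 0.169.

X = 0.169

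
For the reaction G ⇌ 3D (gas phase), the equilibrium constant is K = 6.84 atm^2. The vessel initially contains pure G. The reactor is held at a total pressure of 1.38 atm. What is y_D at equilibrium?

Basis: 1 mol G initially; let X = conversion of G. Extent ξ = X.
Moles: n_G = 1 − X; n_D = 3X.
Summing: n_T = 1 + 2X.
y_i = n_i/n_T, p_i = y_i·P. K = p_D^3 / (p_G).
Equating to 6.84 atm^2 and solving on 0 < X < 1: X = 0.631.
Then n_D = 1.89, n_T = 2.26, so y_D = 0.837.

y_D = 0.837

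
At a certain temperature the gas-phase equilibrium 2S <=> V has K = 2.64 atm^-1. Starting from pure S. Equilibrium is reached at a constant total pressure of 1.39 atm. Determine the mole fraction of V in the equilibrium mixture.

y_V = 0.597

Take 1 mol S as basis and let X be its fractional conversion, so ξ = 0.5X.
Species balance: n_S = 1 − X; n_V = 0.5X.
Summing: n_T = 1 − 0.5X.
y_i = n_i/n_T, p_i = y_i·P. K = p_V / (p_S^2).
Substituting and setting equal to 2.64 atm^-1 gives a polynomial in X; the root in (0,1) is X = 0.747.
Then n_V = 0.374, n_T = 0.626, so y_V = 0.597.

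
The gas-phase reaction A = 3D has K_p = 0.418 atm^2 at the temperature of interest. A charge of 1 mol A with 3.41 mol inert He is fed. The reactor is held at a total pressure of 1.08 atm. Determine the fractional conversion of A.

Take 1 mol A as basis and let X be its fractional conversion, so ξ = X.
Mole table: n_A = 1 − X; n_D = 3X; n_I = 3.41 (inert).
n_T = Σnᵢ = 4.41 + 2X.
With p_i = (n_i/n_T)P, K_p = p_D^3 / (p_A).
Setting this equal to 0.418 atm^2 and taking the physical root (0 < X < 1) gives X = 0.562.

X = 0.562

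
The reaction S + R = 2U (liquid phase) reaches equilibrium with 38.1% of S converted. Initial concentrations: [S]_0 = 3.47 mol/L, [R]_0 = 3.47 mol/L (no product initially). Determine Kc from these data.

Kc = 1.52

Let X = conversion of S.
Concentrations: [S] = 3.47 − 3.47X; [R] = 3.47 − 3.47X; [U] = 6.94X.
At X = 0.381: [S] = 2.15, [R] = 2.15, [U] = 2.64.
Kc = [U]^2 / ([S] [R]) = 1.52.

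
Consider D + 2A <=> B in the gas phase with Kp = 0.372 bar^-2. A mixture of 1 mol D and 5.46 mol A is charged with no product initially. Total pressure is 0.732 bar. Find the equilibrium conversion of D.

X = 0.123

Basis: 1 mol D initially; let X = conversion of D. Extent ξ = X.
Moles: n_D = 1 − X; n_A = 5.46 − 2X; n_B = X.
Total moles n_T = 6.46 − 2X.
y_i = n_i/n_T, p_i = y_i·P. Kp = p_B / (p_D p_A^2).
Substituting and setting equal to 0.372 bar^-2 gives a polynomial in X; the root in (0,1) is X = 0.123.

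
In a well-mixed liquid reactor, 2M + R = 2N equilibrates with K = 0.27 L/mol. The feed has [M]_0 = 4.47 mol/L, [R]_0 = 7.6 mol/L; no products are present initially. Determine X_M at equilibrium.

Let X = conversion of M; extent ξ = 4.47X/2 mol/L.
Concentrations: [M] = 4.47 − 4.47X; [R] = 7.6 − 2.23X; [N] = 4.47X.
K = [N]^2 / ([M]^2 [R]).
Equating to 0.27 L/mol: the physical root is X = 0.567.

X = 0.567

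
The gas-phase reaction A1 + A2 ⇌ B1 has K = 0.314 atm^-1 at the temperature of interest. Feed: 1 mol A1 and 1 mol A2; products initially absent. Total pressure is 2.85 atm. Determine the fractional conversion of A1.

X = 0.274

Basis: 1 mol A1 initially; let X = conversion of A1. Extent ξ = X.
At extent ξ: n_A1 = 1 − X; n_A2 = 1 − X; n_B1 = X.
Total moles n_T = 2 − X.
Mole fractions y_i = n_i/n_T; K = p_B1 / (p_A1 p_A2) with p_i = y_i·P.
This yields a degree-2 equation in X; solving on (0,1), X = 0.274.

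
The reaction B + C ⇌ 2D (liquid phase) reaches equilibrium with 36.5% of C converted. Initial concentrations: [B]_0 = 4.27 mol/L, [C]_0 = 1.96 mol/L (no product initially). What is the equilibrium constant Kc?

Kc = 0.463

Let X = conversion of C.
Concentrations: [B] = 4.27 − 1.96X; [C] = 1.96 − 1.96X; [D] = 3.92X.
At X = 0.365: [B] = 3.55, [C] = 1.24, [D] = 1.43.
Kc = [D]^2 / ([B] [C]) = 0.463.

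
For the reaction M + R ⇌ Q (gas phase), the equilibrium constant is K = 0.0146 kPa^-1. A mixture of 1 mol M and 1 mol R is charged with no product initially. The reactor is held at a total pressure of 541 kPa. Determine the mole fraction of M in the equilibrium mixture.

y_M = 0.251

Let X = conversion of M (basis 1 mol M); extent of reaction ξ = X.
Mole table: n_M = 1 − X; n_R = 1 − X; n_Q = X.
Summing: n_T = 2 − X.
Mole fractions y_i = n_i/n_T; K = p_Q / (p_M p_R) with p_i = y_i·P.
This yields a degree-2 equation in X; solving on (0,1), X = 0.665.
Then n_M = 0.335, n_T = 1.34, so y_M = 0.251.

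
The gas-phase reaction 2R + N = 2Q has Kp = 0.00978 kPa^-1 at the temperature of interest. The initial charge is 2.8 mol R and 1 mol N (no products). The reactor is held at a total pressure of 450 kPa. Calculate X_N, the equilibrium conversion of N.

Let X = conversion of N (basis 1 mol N); extent of reaction ξ = X.
At extent ξ: n_R = 2.8 − 2X; n_N = 1 − X; n_Q = 2X.
Summing: n_T = 3.8 − X.
With p_i = (n_i/n_T)P, Kp = p_Q^2 / (p_R^2 p_N).
This yields a degree-3 equation in X; solving on (0,1), X = 0.597.

X = 0.597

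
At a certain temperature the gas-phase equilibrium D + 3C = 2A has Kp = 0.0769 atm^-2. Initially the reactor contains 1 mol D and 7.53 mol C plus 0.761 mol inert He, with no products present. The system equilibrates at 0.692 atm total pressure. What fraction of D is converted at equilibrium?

X = 0.180

Take 1 mol D as basis and let X be its fractional conversion, so ξ = X.
At extent ξ: n_D = 1 − X; n_C = 7.53 − 3X; n_A = 2X; n_I = 0.761 (inert).
Summing: n_T = 9.29 − 2X.
y_i = n_i/n_T, p_i = y_i·P. Kp = p_A^2 / (p_D p_C^3).
Substituting and setting equal to 0.0769 atm^-2 gives a polynomial in X; the root in (0,1) is X = 0.180.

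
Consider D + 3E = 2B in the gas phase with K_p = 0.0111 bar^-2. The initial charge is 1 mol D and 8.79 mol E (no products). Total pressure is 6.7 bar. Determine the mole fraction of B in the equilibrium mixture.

y_B = 0.122

Let X = conversion of D (basis 1 mol D); extent of reaction ξ = X.
Species balance: n_D = 1 − X; n_E = 8.79 − 3X; n_B = 2X.
Total moles n_T = 9.79 − 2X.
With p_i = (n_i/n_T)P, K_p = p_B^2 / (p_D p_E^3).
This yields a degree-4 equation in X; solving on (0,1), X = 0.533.
Then n_B = 1.07, n_T = 8.72, so y_B = 0.122.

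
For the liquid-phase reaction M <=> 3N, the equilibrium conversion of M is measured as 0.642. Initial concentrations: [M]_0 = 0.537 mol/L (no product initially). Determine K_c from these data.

K_c = 5.75 (mol/L)^2

Let X = conversion of M.
Concentrations: [M] = 0.537 − 0.537X; [N] = 1.61X.
At X = 0.642: [M] = 0.192, [N] = 1.03.
K_c = [N]^3 / ([M]) = 5.75 (mol/L)^2.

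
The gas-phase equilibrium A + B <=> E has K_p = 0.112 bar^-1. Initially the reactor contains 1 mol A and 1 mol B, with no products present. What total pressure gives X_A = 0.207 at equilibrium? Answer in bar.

P = 5.27 bar

Take 1 mol A as basis and let X be its fractional conversion, so ξ = X.
Moles: n_A = 1 − X; n_B = 1 − X; n_E = X.
Total moles n_T = 2 − X.
K_p = p_E / (p_A p_B) with p_i = (n_i/n_T)·P.
At X = 0.207: the mole-fraction product g(X) = Π y_i^ν_i = 0.5902. Since K_p = g(X)·P^{-1}, P = (g/K_p)^(1/1) = (0.5902/0.112)^(1/1) = 5.27 bar.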